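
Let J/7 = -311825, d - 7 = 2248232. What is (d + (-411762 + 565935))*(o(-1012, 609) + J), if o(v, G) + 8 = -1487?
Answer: -5247516459240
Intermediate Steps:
d = 2248239 (d = 7 + 2248232 = 2248239)
J = -2182775 (J = 7*(-311825) = -2182775)
o(v, G) = -1495 (o(v, G) = -8 - 1487 = -1495)
(d + (-411762 + 565935))*(o(-1012, 609) + J) = (2248239 + (-411762 + 565935))*(-1495 - 2182775) = (2248239 + 154173)*(-2184270) = 2402412*(-2184270) = -5247516459240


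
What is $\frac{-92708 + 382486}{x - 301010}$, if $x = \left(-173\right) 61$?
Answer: $- \frac{289778}{311563} \approx -0.93008$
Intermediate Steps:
$x = -10553$
$\frac{-92708 + 382486}{x - 301010} = \frac{-92708 + 382486}{-10553 - 301010} = \frac{289778}{-311563} = 289778 \left(- \frac{1}{311563}\right) = - \frac{289778}{311563}$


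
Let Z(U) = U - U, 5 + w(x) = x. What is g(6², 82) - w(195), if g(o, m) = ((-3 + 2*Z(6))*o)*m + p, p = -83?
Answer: -9129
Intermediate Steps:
w(x) = -5 + x
Z(U) = 0
g(o, m) = -83 - 3*m*o (g(o, m) = ((-3 + 2*0)*o)*m - 83 = ((-3 + 0)*o)*m - 83 = (-3*o)*m - 83 = -3*m*o - 83 = -83 - 3*m*o)
g(6², 82) - w(195) = (-83 - 3*82*6²) - (-5 + 195) = (-83 - 3*82*36) - 1*190 = (-83 - 8856) - 190 = -8939 - 190 = -9129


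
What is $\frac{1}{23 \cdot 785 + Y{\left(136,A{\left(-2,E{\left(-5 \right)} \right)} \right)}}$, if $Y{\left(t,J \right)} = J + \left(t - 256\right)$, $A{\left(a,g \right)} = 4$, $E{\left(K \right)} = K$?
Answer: $\frac{1}{17939} \approx 5.5744 \cdot 10^{-5}$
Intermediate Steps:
$Y{\left(t,J \right)} = -256 + J + t$ ($Y{\left(t,J \right)} = J + \left(-256 + t\right) = -256 + J + t$)
$\frac{1}{23 \cdot 785 + Y{\left(136,A{\left(-2,E{\left(-5 \right)} \right)} \right)}} = \frac{1}{23 \cdot 785 + \left(-256 + 4 + 136\right)} = \frac{1}{18055 - 116} = \frac{1}{17939}$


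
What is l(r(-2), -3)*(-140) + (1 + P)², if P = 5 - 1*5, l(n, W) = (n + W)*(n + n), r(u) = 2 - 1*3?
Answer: -1119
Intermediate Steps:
r(u) = -1 (r(u) = 2 - 3 = -1)
l(n, W) = 2*n*(W + n) (l(n, W) = (W + n)*(2*n) = 2*n*(W + n))
P = 0 (P = 5 - 5 = 0)
l(r(-2), -3)*(-140) + (1 + P)² = (2*(-1)*(-3 - 1))*(-140) + (1 + 0)² = (2*(-1)*(-4))*(-140) + 1² = 8*(-140) + 1 = -1120 + 1 = -1119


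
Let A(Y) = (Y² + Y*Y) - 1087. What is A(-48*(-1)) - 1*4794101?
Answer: -4790580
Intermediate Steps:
A(Y) = -1087 + 2*Y² (A(Y) = (Y² + Y²) - 1087 = 2*Y² - 1087 = -1087 + 2*Y²)
A(-48*(-1)) - 1*4794101 = (-1087 + 2*(-48*(-1))²) - 1*4794101 = (-1087 + 2*48²) - 4794101 = (-1087 + 2*2304) - 4794101 = (-1087 + 4608) - 4794101 = 3521 - 4794101 = -4790580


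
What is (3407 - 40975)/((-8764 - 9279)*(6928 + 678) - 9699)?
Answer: 37568/137244757 ≈ 0.00027373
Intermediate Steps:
(3407 - 40975)/((-8764 - 9279)*(6928 + 678) - 9699) = -37568/(-18043*7606 - 9699) = -37568/(-137235058 - 9699) = -37568/(-137244757) = -37568*(-1/137244757) = 37568/137244757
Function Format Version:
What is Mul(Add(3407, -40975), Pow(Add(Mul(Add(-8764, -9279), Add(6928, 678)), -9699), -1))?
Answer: Rational(37568, 137244757) ≈ 0.00027373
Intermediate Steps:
Mul(Add(3407, -40975), Pow(Add(Mul(Add(-8764, -9279), Add(6928, 678)), -9699), -1)) = Mul(-37568, Pow(Add(Mul(-18043, 7606), -9699), -1)) = Mul(-37568, Pow(Add(-137235058, -9699), -1)) = Mul(-37568, Pow(-137244757, -1)) = Mul(-37568, Rational(-1, 137244757)) = Rational(37568, 137244757)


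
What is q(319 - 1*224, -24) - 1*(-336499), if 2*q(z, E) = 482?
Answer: 336740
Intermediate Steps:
q(z, E) = 241 (q(z, E) = (1/2)*482 = 241)
q(319 - 1*224, -24) - 1*(-336499) = 241 - 1*(-336499) = 241 + 336499 = 336740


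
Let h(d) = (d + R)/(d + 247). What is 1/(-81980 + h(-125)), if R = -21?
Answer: -61/5000853 ≈ -1.2198e-5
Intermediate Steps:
h(d) = (-21 + d)/(247 + d) (h(d) = (d - 21)/(d + 247) = (-21 + d)/(247 + d))
1/(-81980 + h(-125)) = 1/(-81980 + (-21 - 125)/(247 - 125)) = 1/(-81980 - 146/122) = 1/(-81980 + (1/122)*(-146)) = 1/(-81980 - 73/61) = 1/(-5000853/61) = -61/5000853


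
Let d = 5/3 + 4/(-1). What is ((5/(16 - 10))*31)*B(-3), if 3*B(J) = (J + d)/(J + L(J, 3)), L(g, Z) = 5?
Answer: -620/27 ≈ -22.963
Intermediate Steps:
d = -7/3 (d = 5*(1/3) + 4*(-1) = 5/3 - 4 = -7/3 ≈ -2.3333)
B(J) = (-7/3 + J)/(3*(5 + J)) (B(J) = ((J - 7/3)/(J + 5))/3 = ((-7/3 + J)/(5 + J))/3 = (-7/3 + J)/(3*(5 + J)))
((5/(16 - 10))*31)*B(-3) = ((5/(16 - 10))*31)*((-7 + 3*(-3))/(9*(5 - 3))) = ((5/6)*31)*((1/9)*(-7 - 9)/2) = (((1/6)*5)*31)*((1/9)*(1/2)*(-16)) = ((5/6)*31)*(-8/9) = (155/6)*(-8/9) = -620/27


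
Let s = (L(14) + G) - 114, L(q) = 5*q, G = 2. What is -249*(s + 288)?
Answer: -61254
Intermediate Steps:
s = -42 (s = (5*14 + 2) - 114 = (70 + 2) - 114 = 72 - 114 = -42)
-249*(s + 288) = -249*(-42 + 288) = -249*246 = -61254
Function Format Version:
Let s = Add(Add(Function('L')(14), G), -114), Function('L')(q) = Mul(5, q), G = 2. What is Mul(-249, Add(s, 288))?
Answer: -61254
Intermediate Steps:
s = -42 (s = Add(Add(Mul(5, 14), 2), -114) = Add(Add(70, 2), -114) = Add(72, -114) = -42)
Mul(-249, Add(s, 288)) = Mul(-249, Add(-42, 288)) = Mul(-249, 246) = -61254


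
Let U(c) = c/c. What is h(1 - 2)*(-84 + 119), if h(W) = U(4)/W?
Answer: -35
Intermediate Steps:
U(c) = 1
h(W) = 1/W
h(1 - 2)*(-84 + 119) = (-84 + 119)/(1 - 2) = 35/(-1) = -1*35 = -35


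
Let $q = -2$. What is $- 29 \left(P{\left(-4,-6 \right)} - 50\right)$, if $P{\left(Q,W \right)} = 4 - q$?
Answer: $1276$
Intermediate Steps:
$P{\left(Q,W \right)} = 6$ ($P{\left(Q,W \right)} = 4 - -2 = 4 + 2 = 6$)
$- 29 \left(P{\left(-4,-6 \right)} - 50\right) = - 29 \left(6 - 50\right) = \left(-29\right) \left(-44\right) = 1276$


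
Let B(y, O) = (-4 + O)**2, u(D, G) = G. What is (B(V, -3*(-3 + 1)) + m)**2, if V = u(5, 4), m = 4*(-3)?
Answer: 64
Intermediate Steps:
m = -12
V = 4
(B(V, -3*(-3 + 1)) + m)**2 = ((-4 - 3*(-3 + 1))**2 - 12)**2 = ((-4 - 3*(-2))**2 - 12)**2 = ((-4 + 6)**2 - 12)**2 = (2**2 - 12)**2 = (4 - 12)**2 = (-8)**2 = 64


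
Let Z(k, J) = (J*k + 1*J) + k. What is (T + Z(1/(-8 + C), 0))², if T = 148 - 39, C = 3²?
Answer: 12100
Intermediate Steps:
C = 9
T = 109
Z(k, J) = J + k + J*k (Z(k, J) = (J*k + J) + k = (J + J*k) + k = J + k + J*k)
(T + Z(1/(-8 + C), 0))² = (109 + (0 + 1/(-8 + 9) + 0/(-8 + 9)))² = (109 + (0 + 1/1 + 0/1))² = (109 + (0 + 1 + 0*1))² = (109 + (0 + 1 + 0))² = (109 + 1)² = 110² = 12100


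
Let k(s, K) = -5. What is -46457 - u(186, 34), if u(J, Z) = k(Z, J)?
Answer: -46452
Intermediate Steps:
u(J, Z) = -5
-46457 - u(186, 34) = -46457 - 1*(-5) = -46457 + 5 = -46452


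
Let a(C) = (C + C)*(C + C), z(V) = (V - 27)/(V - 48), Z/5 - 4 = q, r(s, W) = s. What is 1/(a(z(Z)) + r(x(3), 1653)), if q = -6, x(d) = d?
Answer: 841/3892 ≈ 0.21608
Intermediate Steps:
Z = -10 (Z = 20 + 5*(-6) = 20 - 30 = -10)
z(V) = (-27 + V)/(-48 + V)
a(C) = 4*C² (a(C) = (2*C)*(2*C) = 4*C²)
1/(a(z(Z)) + r(x(3), 1653)) = 1/(4*((-27 - 10)/(-48 - 10))² + 3) = 1/(4*(-37/(-58))² + 3) = 1/(4*(-1/58*(-37))² + 3) = 1/(4*(37/58)² + 3) = 1/(4*(1369/3364) + 3) = 1/(1369/841 + 3) = 1/(3892/841) = 841/3892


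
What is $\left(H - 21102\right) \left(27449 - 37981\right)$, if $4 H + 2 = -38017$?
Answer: $322350291$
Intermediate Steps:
$H = - \frac{38019}{4}$ ($H = - \frac{1}{2} + \frac{1}{4} \left(-38017\right) = - \frac{1}{2} - \frac{38017}{4} = - \frac{38019}{4} \approx -9504.8$)
$\left(H - 21102\right) \left(27449 - 37981\right) = \left(- \frac{38019}{4} - 21102\right) \left(27449 - 37981\right) = \left(- \frac{122427}{4}\right) \left(-10532\right) = 322350291$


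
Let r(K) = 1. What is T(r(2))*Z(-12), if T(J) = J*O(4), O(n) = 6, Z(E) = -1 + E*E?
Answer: 858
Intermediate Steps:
Z(E) = -1 + E²
T(J) = 6*J (T(J) = J*6 = 6*J)
T(r(2))*Z(-12) = (6*1)*(-1 + (-12)²) = 6*(-1 + 144) = 6*143 = 858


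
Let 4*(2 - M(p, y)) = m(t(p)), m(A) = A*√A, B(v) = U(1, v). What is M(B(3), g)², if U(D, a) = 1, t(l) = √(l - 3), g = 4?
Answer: (8 - 2^(¾)*I^(3/2))²/16 ≈ 5.1892 - 1.366*I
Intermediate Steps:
t(l) = √(-3 + l)
B(v) = 1
m(A) = A^(3/2)
M(p, y) = 2 - (-3 + p)^(¾)/4
M(B(3), g)² = (2 - (-3 + 1)^(¾)/4)² = (2 - (-2)^(¾)/4)²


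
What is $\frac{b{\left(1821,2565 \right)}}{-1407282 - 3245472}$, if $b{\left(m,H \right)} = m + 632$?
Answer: $- \frac{2453}{4652754} \approx -0.00052721$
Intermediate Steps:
$b{\left(m,H \right)} = 632 + m$
$\frac{b{\left(1821,2565 \right)}}{-1407282 - 3245472} = \frac{632 + 1821}{-1407282 - 3245472} = \frac{2453}{-4652754} = 2453 \left(- \frac{1}{4652754}\right) = - \frac{2453}{4652754}$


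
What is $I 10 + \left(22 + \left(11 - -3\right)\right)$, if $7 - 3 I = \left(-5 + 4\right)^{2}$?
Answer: $56$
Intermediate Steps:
$I = 2$ ($I = \frac{7}{3} - \frac{\left(-5 + 4\right)^{2}}{3} = \frac{7}{3} - \frac{\left(-1\right)^{2}}{3} = \frac{7}{3} - \frac{1}{3} = 2$)
$I 10 + \left(22 + \left(11 - -3\right)\right) = 2 \cdot 10 + \left(22 + \left(11 - -3\right)\right) = 20 + \left(22 + \left(11 + 3\right)\right) = 20 + \left(22 + 14\right) = 20 + 36 = 56$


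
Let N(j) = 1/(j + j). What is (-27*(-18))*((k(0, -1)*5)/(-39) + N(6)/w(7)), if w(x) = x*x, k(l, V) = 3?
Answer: -237087/1274 ≈ -186.10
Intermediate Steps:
N(j) = 1/(2*j)
w(x) = x**2
(-27*(-18))*((k(0, -1)*5)/(-39) + N(6)/w(7)) = (-27*(-18))*((3*5)/(-39) + ((1/2)/6)/(7**2)) = 486*(15*(-1/39) + ((1/2)*(1/6))/49) = 486*(-5/13 + (1/12)*(1/49)) = 486*(-5/13 + 1/588) = 486*(-2927/7644) = -237087/1274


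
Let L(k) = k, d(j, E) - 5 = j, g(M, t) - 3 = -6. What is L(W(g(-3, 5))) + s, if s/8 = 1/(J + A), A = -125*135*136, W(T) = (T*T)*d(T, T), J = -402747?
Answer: 48559438/2697747 ≈ 18.000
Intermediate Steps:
g(M, t) = -3 (g(M, t) = 3 - 6 = -3)
d(j, E) = 5 + j
W(T) = T²*(5 + T) (W(T) = (T*T)*(5 + T) = T²*(5 + T))
A = -2295000 (A = -16875*136 = -2295000)
s = -8/2697747 (s = 8/(-402747 - 2295000) = 8/(-2697747) = 8*(-1/2697747) = -8/2697747 ≈ -2.9654e-6)
L(W(g(-3, 5))) + s = (-3)²*(5 - 3) - 8/2697747 = 9*2 - 8/2697747 = 18 - 8/2697747 = 48559438/2697747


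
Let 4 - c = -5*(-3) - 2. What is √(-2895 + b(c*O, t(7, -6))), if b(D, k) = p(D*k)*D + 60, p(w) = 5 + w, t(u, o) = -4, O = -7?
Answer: 6*I*√511 ≈ 135.63*I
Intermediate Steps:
c = -9 (c = 4 - (-5*(-3) - 2) = 4 - (15 - 2) = 4 - 1*13 = 4 - 13 = -9)
b(D, k) = 60 + D*(5 + D*k) (b(D, k) = (5 + D*k)*D + 60 = D*(5 + D*k) + 60 = 60 + D*(5 + D*k))
√(-2895 + b(c*O, t(7, -6))) = √(-2895 + (60 + (-9*(-7))*(5 - 9*(-7)*(-4)))) = √(-2895 + (60 + 63*(5 + 63*(-4)))) = √(-2895 + (60 + 63*(5 - 252))) = √(-2895 + (60 + 63*(-247))) = √(-2895 + (60 - 15561)) = √(-2895 - 15501) = √(-18396) = 6*I*√511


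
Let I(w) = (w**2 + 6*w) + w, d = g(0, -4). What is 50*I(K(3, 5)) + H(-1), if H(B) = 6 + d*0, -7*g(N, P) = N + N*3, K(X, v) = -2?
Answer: -494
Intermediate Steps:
g(N, P) = -4*N/7 (g(N, P) = -(N + N*3)/7 = -(N + 3*N)/7 = -4*N/7)
d = 0 (d = -4/7*0 = 0)
H(B) = 6 (H(B) = 6 + 0*0 = 6 + 0 = 6)
I(w) = w**2 + 7*w
50*I(K(3, 5)) + H(-1) = 50*(-2*(7 - 2)) + 6 = 50*(-2*5) + 6 = 50*(-10) + 6 = -500 + 6 = -494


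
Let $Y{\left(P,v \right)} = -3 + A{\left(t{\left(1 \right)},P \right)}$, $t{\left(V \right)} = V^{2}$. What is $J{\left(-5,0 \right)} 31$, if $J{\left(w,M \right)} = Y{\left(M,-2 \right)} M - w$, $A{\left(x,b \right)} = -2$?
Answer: $155$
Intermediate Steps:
$Y{\left(P,v \right)} = -5$ ($Y{\left(P,v \right)} = -3 - 2 = -5$)
$J{\left(w,M \right)} = - w - 5 M$ ($J{\left(w,M \right)} = - 5 M - w = - w - 5 M$)
$J{\left(-5,0 \right)} 31 = \left(\left(-1\right) \left(-5\right) - 0\right) 31 = \left(5 + 0\right) 31 = 5 \cdot 31 = 155$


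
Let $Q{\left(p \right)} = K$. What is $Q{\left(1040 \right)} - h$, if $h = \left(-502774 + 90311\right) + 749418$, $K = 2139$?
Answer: $-334816$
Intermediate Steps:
$Q{\left(p \right)} = 2139$
$h = 336955$ ($h = -412463 + 749418 = 336955$)
$Q{\left(1040 \right)} - h = 2139 - 336955 = -334816$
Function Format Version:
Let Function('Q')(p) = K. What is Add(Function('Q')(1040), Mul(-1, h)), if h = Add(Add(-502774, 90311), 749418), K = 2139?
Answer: -334816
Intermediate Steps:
Function('Q')(p) = 2139
h = 336955 (h = Add(-412463, 749418) = 336955)
Add(Function('Q')(1040), Mul(-1, h)) = Add(2139, Mul(-1, 336955)) = Add(2139, -336955) = -334816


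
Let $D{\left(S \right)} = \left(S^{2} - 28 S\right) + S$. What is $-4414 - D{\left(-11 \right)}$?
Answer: $-4832$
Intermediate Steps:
$D{\left(S \right)} = S^{2} - 27 S$
$-4414 - D{\left(-11 \right)} = -4414 - - 11 \left(-27 - 11\right) = -4414 - \left(-11\right) \left(-38\right) = -4414 - 418 = -4832$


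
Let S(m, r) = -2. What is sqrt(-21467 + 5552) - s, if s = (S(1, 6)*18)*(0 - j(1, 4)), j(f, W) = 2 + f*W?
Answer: -216 + I*sqrt(15915) ≈ -216.0 + 126.15*I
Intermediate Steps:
j(f, W) = 2 + W*f
s = 216 (s = (-2*18)*(0 - (2 + 4*1)) = -36*(0 - (2 + 4)) = -36*(0 - 1*6) = -36*(0 - 6) = -36*(-6) = 216)
sqrt(-21467 + 5552) - s = sqrt(-21467 + 5552) - 1*216 = sqrt(-15915) - 216 = I*sqrt(15915) - 216 = -216 + I*sqrt(15915)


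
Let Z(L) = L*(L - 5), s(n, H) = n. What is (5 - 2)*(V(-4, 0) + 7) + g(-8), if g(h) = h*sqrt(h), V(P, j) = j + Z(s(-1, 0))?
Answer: 39 - 16*I*sqrt(2) ≈ 39.0 - 22.627*I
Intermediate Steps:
Z(L) = L*(-5 + L)
V(P, j) = 6 + j (V(P, j) = j - (-5 - 1) = j - 1*(-6) = j + 6 = 6 + j)
g(h) = h**(3/2)
(5 - 2)*(V(-4, 0) + 7) + g(-8) = (5 - 2)*((6 + 0) + 7) + (-8)**(3/2) = 3*(6 + 7) - 16*I*sqrt(2) = 3*13 - 16*I*sqrt(2) = 39 - 16*I*sqrt(2)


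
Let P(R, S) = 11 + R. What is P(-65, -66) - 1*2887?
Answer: -2941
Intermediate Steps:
P(-65, -66) - 1*2887 = (11 - 65) - 1*2887 = -54 - 2887 = -2941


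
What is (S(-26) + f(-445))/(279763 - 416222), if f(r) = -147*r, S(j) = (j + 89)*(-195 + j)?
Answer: -51492/136459 ≈ -0.37734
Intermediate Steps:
S(j) = (-195 + j)*(89 + j) (S(j) = (89 + j)*(-195 + j) = (-195 + j)*(89 + j))
(S(-26) + f(-445))/(279763 - 416222) = ((-17355 + (-26)² - 106*(-26)) - 147*(-445))/(279763 - 416222) = ((-17355 + 676 + 2756) + 65415)/(-136459) = (-13923 + 65415)*(-1/136459) = 51492*(-1/136459) = -51492/136459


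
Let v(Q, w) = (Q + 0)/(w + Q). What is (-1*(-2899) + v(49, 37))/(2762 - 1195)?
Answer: 249363/134762 ≈ 1.8504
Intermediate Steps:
v(Q, w) = Q/(Q + w)
(-1*(-2899) + v(49, 37))/(2762 - 1195) = (-1*(-2899) + 49/(49 + 37))/(2762 - 1195) = (2899 + 49/86)/1567 = (2899 + 49*(1/86))*(1/1567) = (2899 + 49/86)*(1/1567) = (249363/86)*(1/1567) = 249363/134762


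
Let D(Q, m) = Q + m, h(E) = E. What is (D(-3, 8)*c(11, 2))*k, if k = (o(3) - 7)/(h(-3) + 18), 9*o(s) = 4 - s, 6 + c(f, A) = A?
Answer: 248/27 ≈ 9.1852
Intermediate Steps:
c(f, A) = -6 + A
o(s) = 4/9 - s/9 (o(s) = (4 - s)/9 = 4/9 - s/9)
k = -62/135 (k = ((4/9 - ⅑*3) - 7)/(-3 + 18) = ((4/9 - ⅓) - 7)/15 = (⅑ - 7)*(1/15) = -62/9*1/15 = -62/135 ≈ -0.45926)
(D(-3, 8)*c(11, 2))*k = ((-3 + 8)*(-6 + 2))*(-62/135) = (5*(-4))*(-62/135) = -20*(-62/135) = 248/27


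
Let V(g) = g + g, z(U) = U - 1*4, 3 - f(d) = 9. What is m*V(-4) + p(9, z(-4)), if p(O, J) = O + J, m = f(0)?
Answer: 49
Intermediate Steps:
f(d) = -6 (f(d) = 3 - 1*9 = 3 - 9 = -6)
z(U) = -4 + U (z(U) = U - 4 = -4 + U)
m = -6
V(g) = 2*g
p(O, J) = J + O
m*V(-4) + p(9, z(-4)) = -12*(-4) + ((-4 - 4) + 9) = -6*(-8) + (-8 + 9) = 48 + 1 = 49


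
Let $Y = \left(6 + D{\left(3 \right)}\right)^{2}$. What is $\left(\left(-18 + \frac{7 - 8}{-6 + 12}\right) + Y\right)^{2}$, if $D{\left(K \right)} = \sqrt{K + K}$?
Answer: $\frac{51553}{36} + 572 \sqrt{6} \approx 2833.1$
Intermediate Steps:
$D{\left(K \right)} = \sqrt{2} \sqrt{K}$ ($D{\left(K \right)} = \sqrt{2 K} = \sqrt{2} \sqrt{K}$)
$Y = \left(6 + \sqrt{6}\right)^{2}$ ($Y = \left(6 + \sqrt{2} \sqrt{3}\right)^{2} = \left(6 + \sqrt{6}\right)^{2} \approx 71.394$)
$\left(\left(-18 + \frac{7 - 8}{-6 + 12}\right) + Y\right)^{2} = \left(\left(-18 + \frac{7 - 8}{-6 + 12}\right) + \left(6 + \sqrt{6}\right)^{2}\right)^{2} = \left(\left(-18 - \frac{1}{6}\right) + \left(6 + \sqrt{6}\right)^{2}\right)^{2} = \left(- \frac{109}{6} + \left(6 + \sqrt{6}\right)^{2}\right)^{2}$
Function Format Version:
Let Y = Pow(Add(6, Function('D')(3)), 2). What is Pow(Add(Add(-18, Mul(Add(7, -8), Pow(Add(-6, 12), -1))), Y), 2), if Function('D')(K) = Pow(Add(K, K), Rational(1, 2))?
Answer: Add(Rational(51553, 36), Mul(572, Pow(6, Rational(1, 2)))) ≈ 2833.1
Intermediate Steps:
Function('D')(K) = Mul(Pow(2, Rational(1, 2)), Pow(K, Rational(1, 2))) (Function('D')(K) = Pow(Mul(2, K), Rational(1, 2)) = Mul(Pow(2, Rational(1, 2)), Pow(K, Rational(1, 2))))
Y = Pow(Add(6, Pow(6, Rational(1, 2))), 2) (Y = Pow(Add(6, Mul(Pow(2, Rational(1, 2)), Pow(3, Rational(1, 2)))), 2) = Pow(Add(6, Pow(6, Rational(1, 2))), 2) ≈ 71.394)
Pow(Add(Add(-18, Mul(Add(7, -8), Pow(Add(-6, 12), -1))), Y), 2) = Pow(Add(Add(-18, Mul(Add(7, -8), Pow(Add(-6, 12), -1))), Pow(Add(6, Pow(6, Rational(1, 2))), 2)), 2) = Pow(Add(Add(-18, Mul(-1, Pow(6, -1))), Pow(Add(6, Pow(6, Rational(1, 2))), 2)), 2) = Pow(Add(Add(-18, Mul(-1, Rational(1, 6))), Pow(Add(6, Pow(6, Rational(1, 2))), 2)), 2) = Pow(Add(Add(-18, Rational(-1, 6)), Pow(Add(6, Pow(6, Rational(1, 2))), 2)), 2) = Pow(Add(Rational(-109, 6), Pow(Add(6, Pow(6, Rational(1, 2))), 2)), 2)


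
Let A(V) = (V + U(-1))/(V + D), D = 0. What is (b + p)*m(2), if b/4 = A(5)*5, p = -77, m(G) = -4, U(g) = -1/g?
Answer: 212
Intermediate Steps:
A(V) = (1 + V)/V (A(V) = (V - 1/(-1))/(V + 0) = (V - 1*(-1))/V = (V + 1)/V = (1 + V)/V)
b = 24 (b = 4*(((1 + 5)/5)*5) = 4*(((⅕)*6)*5) = 4*((6/5)*5) = 4*6 = 24)
(b + p)*m(2) = (24 - 77)*(-4) = -53*(-4) = 212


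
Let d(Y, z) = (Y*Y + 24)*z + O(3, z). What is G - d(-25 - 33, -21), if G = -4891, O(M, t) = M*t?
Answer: 66320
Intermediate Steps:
d(Y, z) = 3*z + z*(24 + Y²) (d(Y, z) = (Y*Y + 24)*z + 3*z = (Y² + 24)*z + 3*z = (24 + Y²)*z + 3*z = z*(24 + Y²) + 3*z = 3*z + z*(24 + Y²))
G - d(-25 - 33, -21) = -4891 - (-21)*(27 + (-25 - 33)²) = -4891 - (-21)*(27 + (-58)²) = -4891 - (-21)*(27 + 3364) = -4891 - (-21)*3391 = -4891 - 1*(-71211) = -4891 + 71211 = 66320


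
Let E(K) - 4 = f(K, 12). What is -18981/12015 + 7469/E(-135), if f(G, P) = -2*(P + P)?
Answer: -304967/1780 ≈ -171.33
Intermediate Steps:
f(G, P) = -4*P
E(K) = -44 (E(K) = 4 - 4*12 = 4 - 48 = -44)
-18981/12015 + 7469/E(-135) = -18981/12015 + 7469/(-44) = -18981*1/12015 + 7469*(-1/44) = -703/445 - 679/4 = -304967/1780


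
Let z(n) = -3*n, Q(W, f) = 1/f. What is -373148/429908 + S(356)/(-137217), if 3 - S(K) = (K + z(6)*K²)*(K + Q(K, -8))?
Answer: -58168812568219/9831781006 ≈ -5916.4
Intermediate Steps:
S(K) = 3 - (-⅛ + K)*(K - 18*K²) (S(K) = 3 - (K + (-3*6)*K²)*(K + 1/(-8)) = 3 - (K - 18*K²)*(K - ⅛) = 3 - (K - 18*K²)*(-⅛ + K) = 3 - (-⅛ + K)*(K - 18*K²))
-373148/429908 + S(356)/(-137217) = -373148/429908 + (3 + 18*356³ - 13/4*356² + (⅛)*356)/(-137217) = -373148*1/429908 + (3 + 18*45118016 - 13/4*126736 + 89/2)*(-1/137217) = -93287/107477 + (3 + 812124288 - 411892 + 89/2)*(-1/137217) = -93287/107477 + (1623424887/2)*(-1/137217) = -93287/107477 - 541141629/91478 = -58168812568219/9831781006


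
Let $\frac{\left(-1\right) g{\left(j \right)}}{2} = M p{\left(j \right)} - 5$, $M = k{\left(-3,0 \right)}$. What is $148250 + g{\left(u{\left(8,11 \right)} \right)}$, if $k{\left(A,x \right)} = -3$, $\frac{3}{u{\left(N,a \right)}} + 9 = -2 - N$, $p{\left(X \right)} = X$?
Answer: $\frac{2816922}{19} \approx 1.4826 \cdot 10^{5}$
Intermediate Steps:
$u{\left(N,a \right)} = \frac{3}{-11 - N}$ ($u{\left(N,a \right)} = \frac{3}{-9 - \left(2 + N\right)} = \frac{3}{-11 - N}$)
$M = -3$
$g{\left(j \right)} = 10 + 6 j$ ($g{\left(j \right)} = - 2 \left(- 3 j - 5\right) = - 2 \left(-5 - 3 j\right) = 10 + 6 j$)
$148250 + g{\left(u{\left(8,11 \right)} \right)} = 148250 + \left(10 + 6 \left(- \frac{3}{11 + 8}\right)\right) = 148250 + \left(10 + 6 \left(- \frac{3}{19}\right)\right) = 148250 + \left(10 - \frac{18}{19}\right) = 148250 + \frac{172}{19} = \frac{2816922}{19}$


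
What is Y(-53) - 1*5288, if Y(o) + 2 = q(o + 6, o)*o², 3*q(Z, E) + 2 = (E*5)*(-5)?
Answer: 1233479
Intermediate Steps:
q(Z, E) = -⅔ - 25*E/3 (q(Z, E) = -⅔ + ((E*5)*(-5))/3 = -⅔ + ((5*E)*(-5))/3 = -⅔ + (-25*E)/3 = -⅔ - 25*E/3)
Y(o) = -2 + o²*(-⅔ - 25*o/3) (Y(o) = -2 + (-⅔ - 25*o/3)*o² = -2 + o²*(-⅔ - 25*o/3))
Y(-53) - 1*5288 = (-2 - ⅓*(-53)²*(2 + 25*(-53))) - 1*5288 = (-2 - ⅓*2809*(2 - 1325)) - 5288 = (-2 - ⅓*2809*(-1323)) - 5288 = (-2 + 1238769) - 5288 = 1238767 - 5288 = 1233479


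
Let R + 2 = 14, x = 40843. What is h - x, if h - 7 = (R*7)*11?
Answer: -39912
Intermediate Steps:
R = 12 (R = -2 + 14 = 12)
h = 931 (h = 7 + (12*7)*11 = 7 + 84*11 = 7 + 924 = 931)
h - x = 931 - 1*40843 = 931 - 40843 = -39912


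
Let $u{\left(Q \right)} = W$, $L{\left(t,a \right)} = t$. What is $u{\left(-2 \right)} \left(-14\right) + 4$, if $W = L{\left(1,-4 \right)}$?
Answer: $-10$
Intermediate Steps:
$W = 1$
$u{\left(Q \right)} = 1$
$u{\left(-2 \right)} \left(-14\right) + 4 = 1 \left(-14\right) + 4 = -14 + 4 = -10$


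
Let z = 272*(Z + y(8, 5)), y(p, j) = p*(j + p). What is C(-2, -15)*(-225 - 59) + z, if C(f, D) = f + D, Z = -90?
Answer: 8636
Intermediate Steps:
C(f, D) = D + f
z = 3808 (z = 272*(-90 + 8*(5 + 8)) = 272*(-90 + 8*13) = 272*(-90 + 104) = 272*14 = 3808)
C(-2, -15)*(-225 - 59) + z = (-15 - 2)*(-225 - 59) + 3808 = -17*(-284) + 3808 = 4828 + 3808 = 8636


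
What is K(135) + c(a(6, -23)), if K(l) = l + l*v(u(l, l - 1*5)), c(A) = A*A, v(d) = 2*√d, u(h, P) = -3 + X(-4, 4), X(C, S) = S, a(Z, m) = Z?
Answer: 441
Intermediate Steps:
u(h, P) = 1 (u(h, P) = -3 + 4 = 1)
c(A) = A²
K(l) = 3*l (K(l) = l + l*(2*√1) = l + l*(2*1) = l + l*2 = l + 2*l = 3*l)
K(135) + c(a(6, -23)) = 3*135 + 6² = 405 + 36 = 441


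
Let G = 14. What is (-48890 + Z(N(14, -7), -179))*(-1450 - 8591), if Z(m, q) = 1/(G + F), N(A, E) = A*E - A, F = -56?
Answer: 6872666207/14 ≈ 4.9090e+8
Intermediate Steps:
N(A, E) = -A + A*E
Z(m, q) = -1/42 (Z(m, q) = 1/(14 - 56) = 1/(-42) = -1/42)
(-48890 + Z(N(14, -7), -179))*(-1450 - 8591) = (-48890 - 1/42)*(-1450 - 8591) = -2053381/42*(-10041) = 6872666207/14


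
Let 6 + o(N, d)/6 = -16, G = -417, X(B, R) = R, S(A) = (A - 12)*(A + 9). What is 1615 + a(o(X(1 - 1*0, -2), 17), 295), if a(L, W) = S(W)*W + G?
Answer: 25380638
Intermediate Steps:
S(A) = (-12 + A)*(9 + A)
o(N, d) = -132 (o(N, d) = -36 + 6*(-16) = -36 - 96 = -132)
a(L, W) = -417 + W*(-108 + W**2 - 3*W) (a(L, W) = (-108 + W**2 - 3*W)*W - 417 = W*(-108 + W**2 - 3*W) - 417 = -417 + W*(-108 + W**2 - 3*W))
1615 + a(o(X(1 - 1*0, -2), 17), 295) = 1615 + (-417 - 1*295*(108 - 1*295**2 + 3*295)) = 1615 + (-417 - 1*295*(108 - 1*87025 + 885)) = 1615 + (-417 - 1*295*(108 - 87025 + 885)) = 1615 + (-417 - 1*295*(-86032)) = 1615 + (-417 + 25379440) = 1615 + 25379023 = 25380638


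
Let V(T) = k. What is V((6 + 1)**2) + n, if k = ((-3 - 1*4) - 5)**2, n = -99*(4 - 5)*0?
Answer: 144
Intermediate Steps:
n = 0 (n = -(-99)*0 = -99*0 = 0)
k = 144 (k = ((-3 - 4) - 5)**2 = (-7 - 5)**2 = (-12)**2 = 144)
V(T) = 144
V((6 + 1)**2) + n = 144 + 0 = 144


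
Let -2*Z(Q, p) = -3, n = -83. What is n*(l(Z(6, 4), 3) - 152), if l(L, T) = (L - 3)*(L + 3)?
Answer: 52705/4 ≈ 13176.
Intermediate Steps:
Z(Q, p) = 3/2 (Z(Q, p) = -½*(-3) = 3/2)
l(L, T) = (-3 + L)*(3 + L)
n*(l(Z(6, 4), 3) - 152) = -83*((-9 + (3/2)²) - 152) = -83*((-9 + 9/4) - 152) = -83*(-27/4 - 152) = -83*(-635/4) = 52705/4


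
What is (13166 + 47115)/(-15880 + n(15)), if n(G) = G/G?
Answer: -60281/15879 ≈ -3.7963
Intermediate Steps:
n(G) = 1
(13166 + 47115)/(-15880 + n(15)) = (13166 + 47115)/(-15880 + 1) = 60281/(-15879) = 60281*(-1/15879) = -60281/15879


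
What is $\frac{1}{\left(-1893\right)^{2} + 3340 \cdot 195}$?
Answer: $\frac{1}{4234749} \approx 2.3614 \cdot 10^{-7}$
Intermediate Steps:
$\frac{1}{\left(-1893\right)^{2} + 3340 \cdot 195} = \frac{1}{3583449 + 651300} = \frac{1}{4234749}$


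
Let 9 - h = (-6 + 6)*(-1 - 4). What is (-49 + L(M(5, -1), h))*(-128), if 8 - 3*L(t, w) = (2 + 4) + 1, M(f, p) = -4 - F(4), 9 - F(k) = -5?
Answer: 18688/3 ≈ 6229.3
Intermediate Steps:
F(k) = 14 (F(k) = 9 - 1*(-5) = 9 + 5 = 14)
h = 9 (h = 9 - (-6 + 6)*(-1 - 4) = 9 - 0*(-5) = 9 - 1*0 = 9 + 0 = 9)
M(f, p) = -18 (M(f, p) = -4 - 1*14 = -4 - 14 = -18)
L(t, w) = 1/3 (L(t, w) = 8/3 - ((2 + 4) + 1)/3 = 8/3 - (6 + 1)/3 = 8/3 - 1/3*7 = 8/3 - 7/3 = 1/3)
(-49 + L(M(5, -1), h))*(-128) = (-49 + 1/3)*(-128) = -146/3*(-128) = 18688/3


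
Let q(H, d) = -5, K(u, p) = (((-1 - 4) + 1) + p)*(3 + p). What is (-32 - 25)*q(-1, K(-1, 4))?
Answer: 285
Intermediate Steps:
K(u, p) = (-4 + p)*(3 + p) (K(u, p) = ((-5 + 1) + p)*(3 + p) = (-4 + p)*(3 + p))
(-32 - 25)*q(-1, K(-1, 4)) = (-32 - 25)*(-5) = -57*(-5) = 285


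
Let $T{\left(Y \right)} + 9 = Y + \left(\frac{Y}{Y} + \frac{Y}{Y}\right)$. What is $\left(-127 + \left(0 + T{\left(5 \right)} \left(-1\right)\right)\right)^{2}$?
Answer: $15625$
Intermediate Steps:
$T{\left(Y \right)} = -7 + Y$ ($T{\left(Y \right)} = -9 + \left(Y + \left(\frac{Y}{Y} + \frac{Y}{Y}\right)\right) = -9 + \left(Y + \left(1 + 1\right)\right) = -9 + \left(Y + 2\right) = -9 + \left(2 + Y\right) = -7 + Y$)
$\left(-127 + \left(0 + T{\left(5 \right)} \left(-1\right)\right)\right)^{2} = \left(-127 + \left(0 + \left(-7 + 5\right) \left(-1\right)\right)\right)^{2} = \left(-127 + \left(0 - -2\right)\right)^{2} = \left(-127 + \left(0 + 2\right)\right)^{2} = \left(-127 + 2\right)^{2} = \left(-125\right)^{2} = 15625$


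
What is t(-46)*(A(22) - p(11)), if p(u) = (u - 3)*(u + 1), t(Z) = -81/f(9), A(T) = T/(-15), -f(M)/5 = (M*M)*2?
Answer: -731/75 ≈ -9.7467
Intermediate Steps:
f(M) = -10*M**2 (f(M) = -5*M*M*2 = -5*M**2*2 = -10*M**2)
A(T) = -T/15 (A(T) = T*(-1/15) = -T/15)
t(Z) = 1/10 (t(Z) = -81/((-10*9**2)) = -81/((-10*81)) = -81/(-810) = -81*(-1/810) = 1/10)
p(u) = (1 + u)*(-3 + u) (p(u) = (-3 + u)*(1 + u) = (1 + u)*(-3 + u))
t(-46)*(A(22) - p(11)) = (-1/15*22 - (-3 + 11**2 - 2*11))/10 = (-22/15 - (-3 + 121 - 22))/10 = (-22/15 - 1*96)/10 = (-22/15 - 96)/10 = (1/10)*(-1462/15) = -731/75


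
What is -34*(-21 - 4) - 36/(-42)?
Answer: 5956/7 ≈ 850.86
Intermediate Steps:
-34*(-21 - 4) - 36/(-42) = -34*(-25) - 36*(-1/42) = 850 + 6/7 = 5956/7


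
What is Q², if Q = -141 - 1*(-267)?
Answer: 15876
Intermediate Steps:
Q = 126 (Q = -141 + 267 = 126)
Q² = 126² = 15876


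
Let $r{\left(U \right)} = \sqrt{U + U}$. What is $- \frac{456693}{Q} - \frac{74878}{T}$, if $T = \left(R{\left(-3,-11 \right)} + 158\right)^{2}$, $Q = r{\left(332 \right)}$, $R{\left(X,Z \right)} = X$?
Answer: $- \frac{74878}{24025} - \frac{456693 \sqrt{166}}{332} \approx -17726.0$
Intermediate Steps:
$r{\left(U \right)} = \sqrt{2} \sqrt{U}$ ($r{\left(U \right)} = \sqrt{2 U} = \sqrt{2} \sqrt{U}$)
$Q = 2 \sqrt{166}$ ($Q = \sqrt{2} \sqrt{332} = \sqrt{2} \cdot 2 \sqrt{83} = 2 \sqrt{166} \approx 25.768$)
$T = 24025$ ($T = \left(-3 + 158\right)^{2} = 155^{2} = 24025$)
$- \frac{456693}{Q} - \frac{74878}{T} = - \frac{456693}{2 \sqrt{166}} - \frac{74878}{24025} = - 456693 \frac{\sqrt{166}}{332} - \frac{74878}{24025} = - \frac{456693 \sqrt{166}}{332} - \frac{74878}{24025} = - \frac{74878}{24025} - \frac{456693 \sqrt{166}}{332}$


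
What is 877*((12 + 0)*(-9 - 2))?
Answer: -115764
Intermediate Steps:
877*((12 + 0)*(-9 - 2)) = 877*(12*(-11)) = 877*(-132) = -115764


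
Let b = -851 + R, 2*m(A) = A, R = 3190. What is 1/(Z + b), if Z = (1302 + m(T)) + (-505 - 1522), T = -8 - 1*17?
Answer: 2/3203 ≈ 0.00062441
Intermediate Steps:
T = -25 (T = -8 - 17 = -25)
m(A) = A/2
b = 2339 (b = -851 + 3190 = 2339)
Z = -1475/2 (Z = (1302 + (1/2)*(-25)) + (-505 - 1522) = (1302 - 25/2) - 2027 = 2579/2 - 2027 = -1475/2 ≈ -737.50)
1/(Z + b) = 1/(-1475/2 + 2339) = 1/(3203/2) = 2/3203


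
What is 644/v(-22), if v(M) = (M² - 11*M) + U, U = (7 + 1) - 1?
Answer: 644/733 ≈ 0.87858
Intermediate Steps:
U = 7 (U = 8 - 1 = 7)
v(M) = 7 + M² - 11*M (v(M) = (M² - 11*M) + 7 = 7 + M² - 11*M)
644/v(-22) = 644/(7 + (-22)² - 11*(-22)) = 644/(7 + 484 + 242) = 644/733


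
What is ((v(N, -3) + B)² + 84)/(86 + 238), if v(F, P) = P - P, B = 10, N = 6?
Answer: 46/81 ≈ 0.56790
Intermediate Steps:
v(F, P) = 0
((v(N, -3) + B)² + 84)/(86 + 238) = ((0 + 10)² + 84)/(86 + 238) = (10² + 84)/324 = (100 + 84)*(1/324) = 184*(1/324) = 46/81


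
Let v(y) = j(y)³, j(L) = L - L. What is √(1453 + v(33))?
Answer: √1453 ≈ 38.118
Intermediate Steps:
j(L) = 0
v(y) = 0 (v(y) = 0³ = 0)
√(1453 + v(33)) = √(1453 + 0) = √1453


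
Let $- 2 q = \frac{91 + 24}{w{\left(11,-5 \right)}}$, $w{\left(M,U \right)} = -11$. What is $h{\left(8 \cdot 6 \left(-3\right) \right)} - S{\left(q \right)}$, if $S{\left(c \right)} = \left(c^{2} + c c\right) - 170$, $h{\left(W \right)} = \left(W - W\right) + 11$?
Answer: $\frac{30577}{242} \approx 126.35$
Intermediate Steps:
$h{\left(W \right)} = 11$ ($h{\left(W \right)} = 0 + 11 = 11$)
$q = \frac{115}{22}$ ($q = - \frac{\left(91 + 24\right) \frac{1}{-11}}{2} = - \frac{115 \left(- \frac{1}{11}\right)}{2} = \left(- \frac{1}{2}\right) \left(- \frac{115}{11}\right) = \frac{115}{22} \approx 5.2273$)
$S{\left(c \right)} = -170 + 2 c^{2}$ ($S{\left(c \right)} = \left(c^{2} + c^{2}\right) - 170 = 2 c^{2} - 170 = -170 + 2 c^{2}$)
$h{\left(8 \cdot 6 \left(-3\right) \right)} - S{\left(q \right)} = 11 - \left(-170 + 2 \left(\frac{115}{22}\right)^{2}\right) = 11 - \left(-170 + 2 \cdot \frac{13225}{484}\right) = 11 - \left(-170 + \frac{13225}{242}\right) = 11 - - \frac{27915}{242} = 11 + \frac{27915}{242} = \frac{30577}{242}$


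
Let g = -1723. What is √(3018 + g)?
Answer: √1295 ≈ 35.986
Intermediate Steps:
√(3018 + g) = √(3018 - 1723) = √1295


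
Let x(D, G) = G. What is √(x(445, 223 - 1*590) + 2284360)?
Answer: 3*√253777 ≈ 1511.3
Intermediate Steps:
√(x(445, 223 - 1*590) + 2284360) = √((223 - 1*590) + 2284360) = √((223 - 590) + 2284360) = √(-367 + 2284360) = √2283993 = 3*√253777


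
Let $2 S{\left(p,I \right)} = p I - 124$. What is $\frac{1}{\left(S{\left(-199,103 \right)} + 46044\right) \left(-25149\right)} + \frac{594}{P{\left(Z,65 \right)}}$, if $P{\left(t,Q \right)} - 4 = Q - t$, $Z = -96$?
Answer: $\frac{32351824484}{8986617915} \approx 3.6$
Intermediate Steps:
$S{\left(p,I \right)} = -62 + \frac{I p}{2}$ ($S{\left(p,I \right)} = \frac{p I - 124}{2} = \frac{I p - 124}{2} = \frac{-124 + I p}{2} = -62 + \frac{I p}{2}$)
$P{\left(t,Q \right)} = 4 + Q - t$ ($P{\left(t,Q \right)} = 4 + \left(Q - t\right) = 4 + Q - t$)
$\frac{1}{\left(S{\left(-199,103 \right)} + 46044\right) \left(-25149\right)} + \frac{594}{P{\left(Z,65 \right)}} = \frac{1}{\left(\left(-62 + \frac{1}{2} \cdot 103 \left(-199\right)\right) + 46044\right) \left(-25149\right)} + \frac{594}{4 + 65 - -96} = \frac{1}{\left(-62 - \frac{20497}{2}\right) + 46044} \left(- \frac{1}{25149}\right) + \frac{594}{4 + 65 + 96} = \frac{1}{- \frac{20621}{2} + 46044} \left(- \frac{1}{25149}\right) + \frac{594}{165} = \frac{1}{\frac{71467}{2}} \left(- \frac{1}{25149}\right) + 594 \cdot \frac{1}{165} = \frac{2}{71467} \left(- \frac{1}{25149}\right) + \frac{18}{5} = - \frac{2}{1797323583} + \frac{18}{5} = \frac{32351824484}{8986617915}$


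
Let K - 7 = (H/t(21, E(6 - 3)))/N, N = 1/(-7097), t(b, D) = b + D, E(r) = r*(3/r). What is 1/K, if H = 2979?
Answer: -8/7047265 ≈ -1.1352e-6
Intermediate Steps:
E(r) = 3
t(b, D) = D + b
N = -1/7097 ≈ -0.00014090
K = -7047265/8 (K = 7 + (2979/(3 + 21))/(-1/7097) = 7 + (2979/24)*(-7097) = 7 + (2979*(1/24))*(-7097) = 7 + (993/8)*(-7097) = 7 - 7047321/8 = -7047265/8 ≈ -8.8091e+5)
1/K = 1/(-7047265/8) = -8/7047265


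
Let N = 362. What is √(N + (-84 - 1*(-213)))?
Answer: √491 ≈ 22.159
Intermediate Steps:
√(N + (-84 - 1*(-213))) = √(362 + (-84 - 1*(-213))) = √(362 + (-84 + 213)) = √(362 + 129) = √491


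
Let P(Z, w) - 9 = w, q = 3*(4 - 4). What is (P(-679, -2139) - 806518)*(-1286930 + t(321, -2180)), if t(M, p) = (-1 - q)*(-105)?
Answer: 1040588462600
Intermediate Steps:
q = 0 (q = 3*0 = 0)
P(Z, w) = 9 + w
t(M, p) = 105 (t(M, p) = (-1 - 1*0)*(-105) = (-1 + 0)*(-105) = -1*(-105) = 105)
(P(-679, -2139) - 806518)*(-1286930 + t(321, -2180)) = ((9 - 2139) - 806518)*(-1286930 + 105) = (-2130 - 806518)*(-1286825) = -808648*(-1286825) = 1040588462600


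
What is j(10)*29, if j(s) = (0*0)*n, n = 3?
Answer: 0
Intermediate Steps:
j(s) = 0 (j(s) = (0*0)*3 = 0*3 = 0)
j(10)*29 = 0*29 = 0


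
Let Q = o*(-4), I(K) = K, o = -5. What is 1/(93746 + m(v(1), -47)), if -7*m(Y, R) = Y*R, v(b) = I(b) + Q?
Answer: 1/93887 ≈ 1.0651e-5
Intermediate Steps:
Q = 20 (Q = -5*(-4) = 20)
v(b) = 20 + b (v(b) = b + 20 = 20 + b)
m(Y, R) = -R*Y/7 (m(Y, R) = -Y*R/7 = -R*Y/7)
1/(93746 + m(v(1), -47)) = 1/(93746 - ⅐*(-47)*(20 + 1)) = 1/(93746 - ⅐*(-47)*21) = 1/(93746 + 141) = 1/93887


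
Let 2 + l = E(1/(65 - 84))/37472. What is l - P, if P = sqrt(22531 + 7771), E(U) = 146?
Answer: -37399/18736 - sqrt(30302) ≈ -176.07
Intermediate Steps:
P = sqrt(30302) ≈ 174.07
l = -37399/18736 (l = -2 + 146/37472 = -2 + 146*(1/37472) = -2 + 73/18736 = -37399/18736 ≈ -1.9961)
l - P = -37399/18736 - sqrt(30302)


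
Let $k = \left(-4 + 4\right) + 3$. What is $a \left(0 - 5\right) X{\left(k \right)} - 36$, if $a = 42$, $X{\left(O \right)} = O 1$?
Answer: $-666$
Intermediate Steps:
$k = 3$ ($k = 0 + 3 = 3$)
$X{\left(O \right)} = O$
$a \left(0 - 5\right) X{\left(k \right)} - 36 = 42 \left(0 - 5\right) 3 - 36 = 42 \left(\left(-5\right) 3\right) - 36 = 42 \left(-15\right) - 36 = -630 - 36 = -666$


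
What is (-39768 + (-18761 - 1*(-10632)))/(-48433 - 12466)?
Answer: 47897/60899 ≈ 0.78650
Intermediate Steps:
(-39768 + (-18761 - 1*(-10632)))/(-48433 - 12466) = (-39768 + (-18761 + 10632))/(-60899) = (-39768 - 8129)*(-1/60899) = -47897*(-1/60899) = 47897/60899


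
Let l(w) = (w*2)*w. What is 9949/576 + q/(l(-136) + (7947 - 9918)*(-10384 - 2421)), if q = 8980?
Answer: 251472584483/14558772672 ≈ 17.273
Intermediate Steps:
l(w) = 2*w**2 (l(w) = (2*w)*w = 2*w**2)
9949/576 + q/(l(-136) + (7947 - 9918)*(-10384 - 2421)) = 9949/576 + 8980/(2*(-136)**2 + (7947 - 9918)*(-10384 - 2421)) = 9949*(1/576) + 8980/(2*18496 - 1971*(-12805)) = 9949/576 + 8980/(36992 + 25238655) = 9949/576 + 8980/25275647 = 251472584483/14558772672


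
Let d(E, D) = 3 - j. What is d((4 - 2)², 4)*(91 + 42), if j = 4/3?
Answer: 665/3 ≈ 221.67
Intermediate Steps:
j = 4/3 (j = 4*(⅓) = 4/3 ≈ 1.3333)
d(E, D) = 5/3 (d(E, D) = 3 - 1*4/3 = 3 - 4/3 = 5/3)
d((4 - 2)², 4)*(91 + 42) = 5*(91 + 42)/3 = (5/3)*133 = 665/3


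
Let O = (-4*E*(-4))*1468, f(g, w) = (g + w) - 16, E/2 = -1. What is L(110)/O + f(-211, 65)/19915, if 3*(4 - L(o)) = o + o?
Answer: -1168001/175411320 ≈ -0.0066586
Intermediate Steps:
E = -2 (E = 2*(-1) = -2)
f(g, w) = -16 + g + w
L(o) = 4 - 2*o/3 (L(o) = 4 - (o + o)/3 = 4 - 2*o/3)
O = -46976 (O = (-4*(-2)*(-4))*1468 = (8*(-4))*1468 = -32*1468 = -46976)
L(110)/O + f(-211, 65)/19915 = (4 - 2/3*110)/(-46976) + (-16 - 211 + 65)/19915 = (4 - 220/3)*(-1/46976) - 162*1/19915 = -208/3*(-1/46976) - 162/19915 = 13/8808 - 162/19915 = -1168001/175411320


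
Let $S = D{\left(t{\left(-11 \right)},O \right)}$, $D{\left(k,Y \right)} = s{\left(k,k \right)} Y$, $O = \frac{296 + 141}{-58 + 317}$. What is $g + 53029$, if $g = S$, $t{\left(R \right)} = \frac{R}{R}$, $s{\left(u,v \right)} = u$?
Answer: $\frac{13734948}{259} \approx 53031.0$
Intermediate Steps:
$t{\left(R \right)} = 1$
$O = \frac{437}{259} \approx 1.6873$
$D{\left(k,Y \right)} = Y k$ ($D{\left(k,Y \right)} = k Y = Y k$)
$S = \frac{437}{259}$ ($S = \frac{437}{259} \cdot 1 = \frac{437}{259} \approx 1.6873$)
$g = \frac{437}{259} \approx 1.6873$
$g + 53029 = \frac{437}{259} + 53029 = \frac{13734948}{259}$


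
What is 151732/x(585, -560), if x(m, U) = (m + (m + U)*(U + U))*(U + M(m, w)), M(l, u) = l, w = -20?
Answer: -151732/685375 ≈ -0.22139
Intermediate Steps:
x(m, U) = (U + m)*(m + 2*U*(U + m)) (x(m, U) = (m + (m + U)*(U + U))*(U + m) = (m + (U + m)*(2*U))*(U + m) = (m + 2*U*(U + m))*(U + m) = (U + m)*(m + 2*U*(U + m)))
151732/x(585, -560) = 151732/(585**2 + 2*(-560)**3 - 560*585 + 2*(-560)*585**2 + 4*585*(-560)**2) = 151732/(342225 + 2*(-175616000) - 327600 + 2*(-560)*342225 + 4*585*313600) = 151732/(342225 - 351232000 - 327600 - 383292000 + 733824000) = 151732/(-685375) = 151732*(-1/685375) = -151732/685375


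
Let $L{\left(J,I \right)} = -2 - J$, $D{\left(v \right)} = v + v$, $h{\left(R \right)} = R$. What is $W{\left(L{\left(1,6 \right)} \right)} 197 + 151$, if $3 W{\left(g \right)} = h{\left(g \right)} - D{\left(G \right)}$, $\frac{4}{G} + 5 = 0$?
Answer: $\frac{886}{15} \approx 59.067$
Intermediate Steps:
$G = - \frac{4}{5}$ ($G = \frac{4}{-5 + 0} = \frac{4}{-5} = 4 \left(- \frac{1}{5}\right) = - \frac{4}{5} \approx -0.8$)
$D{\left(v \right)} = 2 v$
$W{\left(g \right)} = \frac{8}{15} + \frac{g}{3}$ ($W{\left(g \right)} = \frac{g - 2 \left(- \frac{4}{5}\right)}{3} = \frac{g - - \frac{8}{5}}{3} = \frac{g + \frac{8}{5}}{3} = \frac{\frac{8}{5} + g}{3} = \frac{8}{15} + \frac{g}{3}$)
$W{\left(L{\left(1,6 \right)} \right)} 197 + 151 = \left(\frac{8}{15} + \frac{-2 - 1}{3}\right) 197 + 151 = \left(\frac{8}{15} + \frac{1}{3} \left(-3\right)\right) 197 + 151 = \left(\frac{8}{15} - 1\right) 197 + 151 = \left(- \frac{7}{15}\right) 197 + 151 = - \frac{1379}{15} + 151 = \frac{886}{15}$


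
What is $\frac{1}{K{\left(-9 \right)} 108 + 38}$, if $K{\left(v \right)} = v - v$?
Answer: $\frac{1}{38} \approx 0.026316$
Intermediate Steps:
$K{\left(v \right)} = 0$
$\frac{1}{K{\left(-9 \right)} 108 + 38} = \frac{1}{0 \cdot 108 + 38} = \frac{1}{0 + 38} = \frac{1}{38}$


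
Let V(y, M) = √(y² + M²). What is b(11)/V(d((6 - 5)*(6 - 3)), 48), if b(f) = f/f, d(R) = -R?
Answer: √257/771 ≈ 0.020793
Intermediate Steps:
V(y, M) = √(M² + y²)
b(f) = 1
b(11)/V(d((6 - 5)*(6 - 3)), 48) = 1/√(48² + (-(6 - 5)*(6 - 3))²) = 1/√(2304 + (-3)²) = 1/√(2304 + 9) = 1/√2313 = 1/(3*√257) = (√257/771)*1 = √257/771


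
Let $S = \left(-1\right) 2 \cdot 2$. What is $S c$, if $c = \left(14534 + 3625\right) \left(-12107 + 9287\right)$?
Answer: $204833520$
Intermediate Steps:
$S = -4$ ($S = \left(-2\right) 2 = -4$)
$c = -51208380$ ($c = 18159 \left(-2820\right) = -51208380$)
$S c = \left(-4\right) \left(-51208380\right) = 204833520$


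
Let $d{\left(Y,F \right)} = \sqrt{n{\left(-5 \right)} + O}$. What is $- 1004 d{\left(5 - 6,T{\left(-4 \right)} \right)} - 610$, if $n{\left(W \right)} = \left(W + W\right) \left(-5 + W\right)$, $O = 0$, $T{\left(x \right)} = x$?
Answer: $-10650$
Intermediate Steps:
$n{\left(W \right)} = 2 W \left(-5 + W\right)$
$d{\left(Y,F \right)} = 10$ ($d{\left(Y,F \right)} = \sqrt{2 \left(-5\right) \left(-5 - 5\right) + 0} = \sqrt{2 \left(-5\right) \left(-10\right) + 0} = \sqrt{100 + 0} = \sqrt{100} = 10$)
$- 1004 d{\left(5 - 6,T{\left(-4 \right)} \right)} - 610 = \left(-1004\right) 10 - 610 = -10040 - 610 = -10650$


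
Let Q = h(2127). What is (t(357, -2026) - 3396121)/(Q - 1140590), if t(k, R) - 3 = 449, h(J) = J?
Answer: 3395669/1138463 ≈ 2.9827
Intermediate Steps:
Q = 2127
t(k, R) = 452 (t(k, R) = 3 + 449 = 452)
(t(357, -2026) - 3396121)/(Q - 1140590) = (452 - 3396121)/(2127 - 1140590) = -3395669/(-1138463) = -3395669*(-1/1138463) = 3395669/1138463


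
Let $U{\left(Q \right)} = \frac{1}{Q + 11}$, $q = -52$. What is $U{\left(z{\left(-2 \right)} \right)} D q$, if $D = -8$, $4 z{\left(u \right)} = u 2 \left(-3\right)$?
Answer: $\frac{208}{7} \approx 29.714$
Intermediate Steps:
$z{\left(u \right)} = - \frac{3 u}{2}$ ($z{\left(u \right)} = \frac{u 2 \left(-3\right)}{4} = \frac{2 u \left(-3\right)}{4} = \frac{\left(-6\right) u}{4} = - \frac{3 u}{2}$)
$U{\left(Q \right)} = \frac{1}{11 + Q}$
$U{\left(z{\left(-2 \right)} \right)} D q = \frac{1}{11 - -3} \left(-8\right) \left(-52\right) = \frac{1}{11 + 3} \left(-8\right) \left(-52\right) = \frac{1}{14} \left(-8\right) \left(-52\right) = \left(- \frac{4}{7}\right) \left(-52\right) = \frac{208}{7}$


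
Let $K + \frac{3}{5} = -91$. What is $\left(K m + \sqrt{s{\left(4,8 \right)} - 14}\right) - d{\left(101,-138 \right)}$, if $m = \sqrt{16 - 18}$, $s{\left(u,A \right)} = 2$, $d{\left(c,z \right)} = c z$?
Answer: $13938 + 2 i \sqrt{3} - \frac{458 i \sqrt{2}}{5} \approx 13938.0 - 126.08 i$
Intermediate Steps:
$m = i \sqrt{2}$ ($m = \sqrt{-2} = i \sqrt{2} \approx 1.4142 i$)
$K = - \frac{458}{5}$ ($K = - \frac{3}{5} - 91 = - \frac{458}{5} \approx -91.6$)
$\left(K m + \sqrt{s{\left(4,8 \right)} - 14}\right) - d{\left(101,-138 \right)} = \left(- \frac{458 i \sqrt{2}}{5} + \sqrt{2 - 14}\right) - 101 \left(-138\right) = \left(- \frac{458 i \sqrt{2}}{5} + \sqrt{-12}\right) - -13938 = \left(- \frac{458 i \sqrt{2}}{5} + 2 i \sqrt{3}\right) + 13938 = \left(2 i \sqrt{3} - \frac{458 i \sqrt{2}}{5}\right) + 13938 = 13938 + 2 i \sqrt{3} - \frac{458 i \sqrt{2}}{5}$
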